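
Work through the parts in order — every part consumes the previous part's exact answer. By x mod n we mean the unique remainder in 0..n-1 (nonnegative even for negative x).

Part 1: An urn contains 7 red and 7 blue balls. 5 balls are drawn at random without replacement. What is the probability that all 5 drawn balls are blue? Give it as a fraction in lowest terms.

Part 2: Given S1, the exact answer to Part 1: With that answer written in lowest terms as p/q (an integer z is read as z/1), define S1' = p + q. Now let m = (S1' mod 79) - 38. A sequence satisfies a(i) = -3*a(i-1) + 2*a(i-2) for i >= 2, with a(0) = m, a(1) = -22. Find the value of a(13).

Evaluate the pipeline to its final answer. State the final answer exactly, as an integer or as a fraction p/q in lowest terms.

-107449078

Part 1: total draws C(14,5) = 2002; favorable C(7,5) = 21; P = 3/286; answer 3/286
Part 2: S1 = 3/286; threaded value p + q = 289; m = 14; a(2) = -3*(-22) + 2*(14) = 94; iterating: a(2)=94, a(3)=-326, a(4)=1166, a(5)=-4150, a(6)=14782, a(7)=-52646, a(8)=187502, a(9)=-667798, a(10)=2378398, a(11)=-8470790, a(12)=30169166, a(13)=-107449078; answer -107449078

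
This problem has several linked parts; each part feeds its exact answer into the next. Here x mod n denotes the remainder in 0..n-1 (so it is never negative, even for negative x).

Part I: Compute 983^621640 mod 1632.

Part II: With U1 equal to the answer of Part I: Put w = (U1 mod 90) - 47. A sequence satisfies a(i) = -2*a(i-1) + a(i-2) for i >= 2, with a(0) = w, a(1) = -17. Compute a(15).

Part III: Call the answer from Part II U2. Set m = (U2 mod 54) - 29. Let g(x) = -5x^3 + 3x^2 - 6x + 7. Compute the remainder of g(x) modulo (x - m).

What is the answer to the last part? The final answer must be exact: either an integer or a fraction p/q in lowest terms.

Part I: squarings mod 1632: 983^1=983, 983^2=145, 983^4=1441, 983^8=577, 983^16=1, 983^32=1, 983^64=1, 983^128=1, 983^256=1, 983^512=1, 983^1024=1, 983^2048=1, 983^4096=1, 983^8192=1, 983^16384=1, 983^32768=1, 983^65536=1, 983^131072=1, 983^262144=1, 983^524288=1; 983^621640 = 983^8 * 983^64 * 983^1024 * 983^2048 * 983^4096 * 983^8192 * 983^16384 * 983^65536 * 983^524288 = 577 (mod 1632); answer 577
Part II: U1 = 577; w = -10; a(2) = -2*(-17) + 1*(-10) = 24; iterating: a(2)=24, a(3)=-65, a(4)=154, a(5)=-373, a(6)=900, a(7)=-2173, a(8)=5246, a(9)=-12665, a(10)=30576, a(11)=-73817, a(12)=178210, a(13)=-430237, a(14)=1038684, a(15)=-2507605; answer -2507605
Part III: U2 = -2507605; m = 18; remainder = value at the root: -5*(18)^3 + 3*(18)^2 - 6*(18)^1 + 7 = (-29160) + (972) + (-108) + (7) = -28289; answer -28289

-28289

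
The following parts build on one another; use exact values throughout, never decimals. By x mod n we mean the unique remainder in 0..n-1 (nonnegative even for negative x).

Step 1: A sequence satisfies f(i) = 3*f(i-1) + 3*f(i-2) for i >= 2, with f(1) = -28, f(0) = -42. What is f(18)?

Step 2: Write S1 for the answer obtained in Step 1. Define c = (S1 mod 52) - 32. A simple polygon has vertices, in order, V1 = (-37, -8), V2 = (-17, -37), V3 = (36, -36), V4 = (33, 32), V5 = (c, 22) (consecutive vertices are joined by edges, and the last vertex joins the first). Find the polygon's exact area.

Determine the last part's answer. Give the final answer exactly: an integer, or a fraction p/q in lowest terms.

Step 1: f(2) = 3*(-28) + 3*(-42) = -210; iterating: f(2)=-210, f(3)=-714, f(4)=-2772, f(5)=-10458, f(6)=-39690, f(7)=-150444, f(8)=-570402, f(9)=-2162538, f(10)=-8198820, f(11)=-31084074, f(12)=-117848682, f(13)=-446798268, f(14)=-1693940850, f(15)=-6422217354, f(16)=-24348474612, f(17)=-92312075898, f(18)=-349981651530; answer -349981651530
Step 2: S1 = -349981651530; c = -10; cross terms: (-37*-37 - -17*-8)=1233, (-17*-36 - 36*-37)=1944, (36*32 - 33*-36)=2340, (33*22 - -10*32)=1046, (-10*-8 - -37*22)=894; twice the area = |7457| = 7457; area = 7457/2; answer 7457/2

7457/2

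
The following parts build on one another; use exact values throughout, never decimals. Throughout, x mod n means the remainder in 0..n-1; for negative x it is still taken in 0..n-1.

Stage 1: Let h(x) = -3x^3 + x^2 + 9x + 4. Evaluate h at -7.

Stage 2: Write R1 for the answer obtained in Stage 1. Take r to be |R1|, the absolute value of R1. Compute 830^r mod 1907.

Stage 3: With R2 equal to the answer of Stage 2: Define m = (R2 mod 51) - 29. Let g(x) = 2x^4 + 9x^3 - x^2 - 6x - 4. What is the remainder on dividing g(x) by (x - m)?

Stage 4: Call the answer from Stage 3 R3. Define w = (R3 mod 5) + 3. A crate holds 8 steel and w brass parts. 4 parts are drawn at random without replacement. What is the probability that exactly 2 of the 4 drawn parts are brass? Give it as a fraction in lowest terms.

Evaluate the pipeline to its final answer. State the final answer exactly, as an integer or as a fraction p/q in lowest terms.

56/165

Stage 1: -3*(-7)^3 + 1*(-7)^2 + 9*(-7)^1 + 4 = (1029) + (49) + (-63) + (4) = 1019; answer 1019
Stage 2: R1 = 1019; r = 1019; squarings mod 1907: 830^1=830, 830^2=473, 830^4=610, 830^8=235, 830^16=1829, 830^32=363, 830^64=186, 830^128=270, 830^256=434, 830^512=1470; 830^1019 = 830^1 * 830^2 * 830^8 * 830^16 * 830^32 * 830^64 * 830^128 * 830^256 * 830^512 = 1651 (mod 1907); answer 1651
Stage 3: R2 = 1651; m = -10; remainder = value at the root: 2*(-10)^4 + 9*(-10)^3 - 1*(-10)^2 - 6*(-10)^1 - 4 = (20000) + (-9000) + (-100) + (60) + (-4) = 10956; answer 10956
Stage 4: R3 = 10956; w = 4; total draws C(12,4) = 495; favorable C(4,2)*C(8,2) = 168; P = 56/165; answer 56/165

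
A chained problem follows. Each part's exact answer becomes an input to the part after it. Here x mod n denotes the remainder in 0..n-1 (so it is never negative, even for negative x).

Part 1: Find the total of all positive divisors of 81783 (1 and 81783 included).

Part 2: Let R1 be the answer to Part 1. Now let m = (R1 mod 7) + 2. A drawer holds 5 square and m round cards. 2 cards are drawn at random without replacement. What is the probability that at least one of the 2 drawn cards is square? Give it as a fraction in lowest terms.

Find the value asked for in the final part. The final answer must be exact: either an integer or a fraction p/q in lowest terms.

Part 1: 81783 = 3^3 * 13 * 233; sigma = (1 + 3 + 9 + 27) * (1 + 13) * (1 + 233) = 40 * 14 * 234 = 131040; answer 131040
Part 2: R1 = 131040; m = 2; total draws C(7,2) = 21; complement C(2,2) = 1; favorable 21 - 1 = 20; P = 20/21; answer 20/21

20/21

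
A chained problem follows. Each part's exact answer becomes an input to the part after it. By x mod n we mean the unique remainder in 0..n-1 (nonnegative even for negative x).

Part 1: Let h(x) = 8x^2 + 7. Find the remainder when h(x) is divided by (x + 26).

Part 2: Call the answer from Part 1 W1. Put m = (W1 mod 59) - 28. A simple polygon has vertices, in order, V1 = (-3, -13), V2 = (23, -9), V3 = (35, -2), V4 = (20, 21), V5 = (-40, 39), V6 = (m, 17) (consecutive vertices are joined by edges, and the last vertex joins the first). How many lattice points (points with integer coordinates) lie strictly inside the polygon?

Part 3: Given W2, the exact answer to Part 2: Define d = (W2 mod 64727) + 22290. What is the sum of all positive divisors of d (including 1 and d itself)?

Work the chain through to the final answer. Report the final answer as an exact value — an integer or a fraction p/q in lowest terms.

Part 1: remainder = value at the root: 8*(-26)^2 + 7 = (5408) + (7) = 5415; answer 5415
Part 2: W1 = 5415; m = 18; cross terms: (-3*-9 - 23*-13)=326, (23*-2 - 35*-9)=269, (35*21 - 20*-2)=775, (20*39 - -40*21)=1620, (-40*17 - 18*39)=-1382, (18*-13 - -3*17)=-183; twice the area = |1425| = 1425; area = 1425/2; boundary points = 2 + 1 + 1 + 6 + 2 + 3 = 15; strictly interior points = area - boundary/2 + 1 = 706; answer 706
Part 3: W2 = 706; d = 22996; 22996 = 2^2 * 5749; sigma = (1 + 2 + 4) * (1 + 5749) = 7 * 5750 = 40250; answer 40250

40250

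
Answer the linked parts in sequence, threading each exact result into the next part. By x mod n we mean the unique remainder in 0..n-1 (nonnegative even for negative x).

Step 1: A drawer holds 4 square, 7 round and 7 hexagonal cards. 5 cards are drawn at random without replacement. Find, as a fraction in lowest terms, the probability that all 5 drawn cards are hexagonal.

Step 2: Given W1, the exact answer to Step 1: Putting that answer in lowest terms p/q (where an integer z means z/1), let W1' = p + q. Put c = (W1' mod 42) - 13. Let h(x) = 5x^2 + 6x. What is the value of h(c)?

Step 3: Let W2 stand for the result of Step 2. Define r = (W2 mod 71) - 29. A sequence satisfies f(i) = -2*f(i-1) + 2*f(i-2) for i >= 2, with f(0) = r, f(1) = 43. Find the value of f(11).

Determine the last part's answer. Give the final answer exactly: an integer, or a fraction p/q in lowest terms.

852576

Step 1: total draws C(18,5) = 8568; favorable C(7,5) = 21; P = 1/408; answer 1/408
Step 2: W1 = 1/408; threaded value p + q = 409; c = 18; 5*(18)^2 + 6*(18)^1 = (1620) + (108) = 1728; answer 1728
Step 3: W2 = 1728; r = -5; f(2) = -2*(43) + 2*(-5) = -96; iterating: f(2)=-96, f(3)=278, f(4)=-748, f(5)=2052, f(6)=-5600, f(7)=15304, f(8)=-41808, f(9)=114224, f(10)=-312064, f(11)=852576; answer 852576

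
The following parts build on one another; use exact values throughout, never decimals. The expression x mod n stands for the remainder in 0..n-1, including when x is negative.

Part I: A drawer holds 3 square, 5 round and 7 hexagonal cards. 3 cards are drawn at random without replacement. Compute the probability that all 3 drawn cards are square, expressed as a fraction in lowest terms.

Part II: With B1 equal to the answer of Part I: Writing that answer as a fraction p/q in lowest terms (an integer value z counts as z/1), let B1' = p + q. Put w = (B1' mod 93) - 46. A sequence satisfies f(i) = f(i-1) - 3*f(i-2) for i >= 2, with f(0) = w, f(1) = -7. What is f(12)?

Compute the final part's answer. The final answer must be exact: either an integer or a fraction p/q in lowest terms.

Part I: total draws C(15,3) = 455; favorable C(3,3) = 1; P = 1/455; answer 1/455
Part II: B1 = 1/455; threaded value p + q = 456; w = 38; f(2) = 1*(-7) - 3*(38) = -121; iterating: f(2)=-121, f(3)=-100, f(4)=263, f(5)=563, f(6)=-226, f(7)=-1915, f(8)=-1237, f(9)=4508, f(10)=8219, f(11)=-5305, f(12)=-29962; answer -29962

-29962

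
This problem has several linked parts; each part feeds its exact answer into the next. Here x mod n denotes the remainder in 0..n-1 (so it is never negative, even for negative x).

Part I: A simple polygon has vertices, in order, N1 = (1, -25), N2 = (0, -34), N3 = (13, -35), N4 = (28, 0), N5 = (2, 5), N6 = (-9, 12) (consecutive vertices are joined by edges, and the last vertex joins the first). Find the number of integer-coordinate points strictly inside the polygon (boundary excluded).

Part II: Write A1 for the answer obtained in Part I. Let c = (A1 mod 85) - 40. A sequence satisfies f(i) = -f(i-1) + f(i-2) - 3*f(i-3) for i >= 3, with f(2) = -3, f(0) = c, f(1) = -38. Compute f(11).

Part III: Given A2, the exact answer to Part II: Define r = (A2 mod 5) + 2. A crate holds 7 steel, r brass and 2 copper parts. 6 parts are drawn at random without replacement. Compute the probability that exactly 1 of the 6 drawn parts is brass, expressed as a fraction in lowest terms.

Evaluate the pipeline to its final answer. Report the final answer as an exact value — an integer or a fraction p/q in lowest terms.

30/143

Part I: cross terms: (1*-34 - 0*-25)=-34, (0*-35 - 13*-34)=442, (13*0 - 28*-35)=980, (28*5 - 2*0)=140, (2*12 - -9*5)=69, (-9*-25 - 1*12)=213; twice the area = |1810| = 1810; area = 905; boundary points = 1 + 1 + 5 + 1 + 1 + 1 = 10; strictly interior points = area - boundary/2 + 1 = 901; answer 901
Part II: A1 = 901; c = 11; f(3) = -1*(-3) + 1*(-38) - 3*(11) = -68; iterating: f(3)=-68, f(4)=179, f(5)=-238, f(6)=621, f(7)=-1396, f(8)=2731, f(9)=-5990, f(10)=12909, f(11)=-27092; answer -27092
Part III: A2 = -27092; r = 5; total draws C(14,6) = 3003; favorable C(5,1)*C(9,5) = 630; P = 30/143; answer 30/143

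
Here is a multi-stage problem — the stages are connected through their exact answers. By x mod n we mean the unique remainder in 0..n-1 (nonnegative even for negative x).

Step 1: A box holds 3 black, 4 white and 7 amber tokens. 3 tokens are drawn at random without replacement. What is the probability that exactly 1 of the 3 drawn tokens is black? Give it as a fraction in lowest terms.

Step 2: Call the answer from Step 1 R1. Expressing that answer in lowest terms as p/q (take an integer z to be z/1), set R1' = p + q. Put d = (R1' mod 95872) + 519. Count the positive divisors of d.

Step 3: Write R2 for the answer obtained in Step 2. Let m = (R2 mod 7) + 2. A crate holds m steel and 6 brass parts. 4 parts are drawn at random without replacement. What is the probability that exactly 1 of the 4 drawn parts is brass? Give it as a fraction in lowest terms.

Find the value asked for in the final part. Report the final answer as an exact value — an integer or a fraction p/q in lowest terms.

Step 1: total draws C(14,3) = 364; favorable C(3,1)*C(11,2) = 165; P = 165/364; answer 165/364
Step 2: R1 = 165/364; threaded value p + q = 529; d = 1048; 1048 = 2^3 * 131; number of divisors = (3+1) * (1+1) = 8; answer 8
Step 3: R2 = 8; m = 3; total draws C(9,4) = 126; favorable C(6,1)*C(3,3) = 6; P = 1/21; answer 1/21

1/21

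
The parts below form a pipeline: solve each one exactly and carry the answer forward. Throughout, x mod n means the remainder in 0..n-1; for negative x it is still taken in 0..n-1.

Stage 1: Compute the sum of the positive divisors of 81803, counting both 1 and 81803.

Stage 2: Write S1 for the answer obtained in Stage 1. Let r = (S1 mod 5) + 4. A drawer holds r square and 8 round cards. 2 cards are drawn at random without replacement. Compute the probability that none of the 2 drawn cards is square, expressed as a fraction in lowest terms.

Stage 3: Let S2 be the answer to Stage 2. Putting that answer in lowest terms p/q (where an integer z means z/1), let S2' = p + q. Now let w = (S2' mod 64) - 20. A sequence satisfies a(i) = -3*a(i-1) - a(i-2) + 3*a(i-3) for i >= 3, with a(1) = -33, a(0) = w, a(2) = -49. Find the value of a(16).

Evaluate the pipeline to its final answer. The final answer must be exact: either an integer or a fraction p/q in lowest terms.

Stage 1: 81803 = 179 * 457; sigma = (1 + 179) * (1 + 457) = 180 * 458 = 82440; answer 82440
Stage 2: S1 = 82440; r = 4; total draws C(12,2) = 66; favorable C(8,2) = 28; P = 14/33; answer 14/33
Stage 3: S2 = 14/33; threaded value p + q = 47; w = 27; a(3) = -3*(-49) - 1*(-33) + 3*(27) = 261; iterating: a(3)=261, a(4)=-833, a(5)=2091, a(6)=-4657, a(7)=9381, a(8)=-17213, a(9)=28287, a(10)=-39505, a(11)=38589, a(12)=8599, a(13)=-182901, a(14)=655871, a(15)=-1758915, a(16)=4072171; answer 4072171

4072171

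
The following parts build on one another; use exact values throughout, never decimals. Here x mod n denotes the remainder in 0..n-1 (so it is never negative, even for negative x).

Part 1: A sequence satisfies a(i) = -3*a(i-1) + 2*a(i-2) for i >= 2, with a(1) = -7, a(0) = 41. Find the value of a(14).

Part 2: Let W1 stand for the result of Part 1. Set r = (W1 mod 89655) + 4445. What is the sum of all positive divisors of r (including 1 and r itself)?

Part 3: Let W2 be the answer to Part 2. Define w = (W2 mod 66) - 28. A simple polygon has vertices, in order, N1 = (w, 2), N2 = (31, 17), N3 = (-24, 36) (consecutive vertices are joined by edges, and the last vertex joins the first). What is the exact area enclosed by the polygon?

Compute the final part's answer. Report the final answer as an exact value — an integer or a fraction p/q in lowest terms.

745

Part 1: a(2) = -3*(-7) + 2*(41) = 103; iterating: a(2)=103, a(3)=-323, a(4)=1175, a(5)=-4171, a(6)=14863, a(7)=-52931, a(8)=188519, a(9)=-671419, a(10)=2391295, a(11)=-8516723, a(12)=30332759, a(13)=-108031723, a(14)=384760687; answer 384760687
Part 2: W1 = 384760687; r = 55527; 55527 = 3 * 83 * 223; sigma = (1 + 3) * (1 + 83) * (1 + 223) = 4 * 84 * 224 = 75264; answer 75264
Part 3: W2 = 75264; w = -4; cross terms: (-4*17 - 31*2)=-130, (31*36 - -24*17)=1524, (-24*2 - -4*36)=96; twice the area = |1490| = 1490; area = 745; answer 745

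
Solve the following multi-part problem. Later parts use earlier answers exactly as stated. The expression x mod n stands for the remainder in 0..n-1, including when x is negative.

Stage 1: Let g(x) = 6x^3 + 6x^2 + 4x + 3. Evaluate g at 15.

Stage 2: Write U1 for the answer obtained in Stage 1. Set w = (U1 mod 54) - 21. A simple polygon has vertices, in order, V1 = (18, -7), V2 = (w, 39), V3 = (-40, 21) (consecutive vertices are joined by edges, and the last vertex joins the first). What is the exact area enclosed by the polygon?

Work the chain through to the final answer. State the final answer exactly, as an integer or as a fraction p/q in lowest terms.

Stage 1: 6*(15)^3 + 6*(15)^2 + 4*(15)^1 + 3 = (20250) + (1350) + (60) + (3) = 21663; answer 21663
Stage 2: U1 = 21663; w = -12; cross terms: (18*39 - -12*-7)=618, (-12*21 - -40*39)=1308, (-40*-7 - 18*21)=-98; twice the area = |1828| = 1828; area = 914; answer 914

914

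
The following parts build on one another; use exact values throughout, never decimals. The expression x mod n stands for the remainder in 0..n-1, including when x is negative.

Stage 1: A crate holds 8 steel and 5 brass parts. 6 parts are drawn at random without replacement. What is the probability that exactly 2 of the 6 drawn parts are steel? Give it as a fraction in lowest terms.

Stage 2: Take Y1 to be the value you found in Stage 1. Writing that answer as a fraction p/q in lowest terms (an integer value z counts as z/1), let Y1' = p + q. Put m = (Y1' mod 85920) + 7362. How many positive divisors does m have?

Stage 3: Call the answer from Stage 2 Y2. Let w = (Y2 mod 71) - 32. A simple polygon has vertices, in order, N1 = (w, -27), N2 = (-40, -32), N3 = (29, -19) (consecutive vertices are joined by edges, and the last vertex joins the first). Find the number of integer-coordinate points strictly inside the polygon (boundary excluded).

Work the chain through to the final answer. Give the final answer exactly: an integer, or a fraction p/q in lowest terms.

Stage 1: total draws C(13,6) = 1716; favorable C(8,2)*C(5,4) = 140; P = 35/429; answer 35/429
Stage 2: Y1 = 35/429; threaded value p + q = 464; m = 7826; 7826 = 2 * 7 * 13 * 43; number of divisors = (1+1) * (1+1) * (1+1) * (1+1) = 16; answer 16
Stage 3: Y2 = 16; w = -16; cross terms: (-16*-32 - -40*-27)=-568, (-40*-19 - 29*-32)=1688, (29*-27 - -16*-19)=-1087; twice the area = |33| = 33; area = 33/2; boundary points = 1 + 1 + 1 = 3; strictly interior points = area - boundary/2 + 1 = 16; answer 16

16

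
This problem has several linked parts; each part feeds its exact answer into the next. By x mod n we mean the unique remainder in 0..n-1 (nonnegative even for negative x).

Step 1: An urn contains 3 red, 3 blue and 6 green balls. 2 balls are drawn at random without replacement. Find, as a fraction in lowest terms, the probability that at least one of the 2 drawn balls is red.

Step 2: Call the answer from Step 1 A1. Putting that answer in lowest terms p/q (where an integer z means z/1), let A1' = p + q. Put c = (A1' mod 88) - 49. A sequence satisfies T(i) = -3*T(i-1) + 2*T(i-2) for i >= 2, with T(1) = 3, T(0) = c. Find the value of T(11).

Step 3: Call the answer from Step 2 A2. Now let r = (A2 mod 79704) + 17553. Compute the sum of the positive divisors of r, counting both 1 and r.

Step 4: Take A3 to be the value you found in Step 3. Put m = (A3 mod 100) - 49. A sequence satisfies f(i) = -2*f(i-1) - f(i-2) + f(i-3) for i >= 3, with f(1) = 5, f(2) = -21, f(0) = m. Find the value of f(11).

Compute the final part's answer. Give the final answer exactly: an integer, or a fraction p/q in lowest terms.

-1230

Step 1: total draws C(12,2) = 66; complement C(9,2) = 36; favorable 66 - 36 = 30; P = 5/11; answer 5/11
Step 2: A1 = 5/11; threaded value p + q = 16; c = -33; T(2) = -3*(3) + 2*(-33) = -75; iterating: T(2)=-75, T(3)=231, T(4)=-843, T(5)=2991, T(6)=-10659, T(7)=37959, T(8)=-135195, T(9)=481503, T(10)=-1714899, T(11)=6107703; answer 6107703
Step 3: A2 = 6107703; r = 67752; 67752 = 2^3 * 3^2 * 941; sigma = (1 + 2 + 4 + 8) * (1 + 3 + 9) * (1 + 941) = 15 * 13 * 942 = 183690; answer 183690
Step 4: A3 = 183690; m = 41; f(3) = -2*(-21) - 1*(5) + 1*(41) = 78; iterating: f(3)=78, f(4)=-130, f(5)=161, f(6)=-114, f(7)=-63, f(8)=401, f(9)=-853, f(10)=1242, f(11)=-1230; answer -1230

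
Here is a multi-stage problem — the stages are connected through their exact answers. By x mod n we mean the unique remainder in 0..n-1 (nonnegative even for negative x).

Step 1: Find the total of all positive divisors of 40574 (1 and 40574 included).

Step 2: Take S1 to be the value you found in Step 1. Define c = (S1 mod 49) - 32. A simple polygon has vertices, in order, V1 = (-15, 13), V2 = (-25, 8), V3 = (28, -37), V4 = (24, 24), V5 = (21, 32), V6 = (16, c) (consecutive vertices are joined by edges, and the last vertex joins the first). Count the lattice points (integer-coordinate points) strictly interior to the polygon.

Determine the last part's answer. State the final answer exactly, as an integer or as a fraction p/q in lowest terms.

Step 1: 40574 = 2 * 20287; sigma = (1 + 2) * (1 + 20287) = 3 * 20288 = 60864; answer 60864
Step 2: S1 = 60864; c = -26; cross terms: (-15*8 - -25*13)=205, (-25*-37 - 28*8)=701, (28*24 - 24*-37)=1560, (24*32 - 21*24)=264, (21*-26 - 16*32)=-1058, (16*13 - -15*-26)=-182; twice the area = |1490| = 1490; area = 745; boundary points = 5 + 1 + 1 + 1 + 1 + 1 = 10; strictly interior points = area - boundary/2 + 1 = 741; answer 741

741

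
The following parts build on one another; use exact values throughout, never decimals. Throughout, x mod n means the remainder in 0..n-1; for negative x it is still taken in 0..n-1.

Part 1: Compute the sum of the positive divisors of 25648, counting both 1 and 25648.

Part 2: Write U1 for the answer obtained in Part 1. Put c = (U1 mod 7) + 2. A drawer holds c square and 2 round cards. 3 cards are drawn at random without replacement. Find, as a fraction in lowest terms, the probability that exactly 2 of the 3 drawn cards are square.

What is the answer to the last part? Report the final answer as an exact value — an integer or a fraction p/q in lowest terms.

Part 1: 25648 = 2^4 * 7 * 229; sigma = (1 + 2 + 4 + 8 + 16) * (1 + 7) * (1 + 229) = 31 * 8 * 230 = 57040; answer 57040
Part 2: U1 = 57040; c = 6; total draws C(8,3) = 56; favorable C(6,2)*C(2,1) = 30; P = 15/28; answer 15/28

15/28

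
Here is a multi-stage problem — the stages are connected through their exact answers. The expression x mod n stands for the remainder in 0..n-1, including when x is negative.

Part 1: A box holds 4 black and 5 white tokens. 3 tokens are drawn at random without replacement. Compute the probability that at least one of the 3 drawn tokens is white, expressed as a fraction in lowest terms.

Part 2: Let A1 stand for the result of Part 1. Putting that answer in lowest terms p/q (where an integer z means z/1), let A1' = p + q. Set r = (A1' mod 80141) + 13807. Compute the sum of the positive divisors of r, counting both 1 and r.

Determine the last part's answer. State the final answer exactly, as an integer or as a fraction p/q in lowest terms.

Part 1: total draws C(9,3) = 84; complement C(4,3) = 4; favorable 84 - 4 = 80; P = 20/21; answer 20/21
Part 2: A1 = 20/21; threaded value p + q = 41; r = 13848; 13848 = 2^3 * 3 * 577; sigma = (1 + 2 + 4 + 8) * (1 + 3) * (1 + 577) = 15 * 4 * 578 = 34680; answer 34680

34680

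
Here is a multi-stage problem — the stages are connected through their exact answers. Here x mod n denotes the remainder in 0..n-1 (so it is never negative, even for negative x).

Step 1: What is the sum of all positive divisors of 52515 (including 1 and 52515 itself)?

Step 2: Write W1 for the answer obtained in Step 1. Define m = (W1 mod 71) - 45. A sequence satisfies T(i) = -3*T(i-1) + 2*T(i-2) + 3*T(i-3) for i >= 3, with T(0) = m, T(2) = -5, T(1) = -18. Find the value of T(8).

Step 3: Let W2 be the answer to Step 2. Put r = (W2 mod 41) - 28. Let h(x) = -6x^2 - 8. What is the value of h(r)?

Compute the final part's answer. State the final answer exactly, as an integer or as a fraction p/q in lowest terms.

-32

Step 1: 52515 = 3^3 * 5 * 389; sigma = (1 + 3 + 9 + 27) * (1 + 5) * (1 + 389) = 40 * 6 * 390 = 93600; answer 93600
Step 2: W1 = 93600; m = -23; T(3) = -3*(-5) + 2*(-18) + 3*(-23) = -90; iterating: T(3)=-90, T(4)=206, T(5)=-813, T(6)=2581, T(7)=-8751, T(8)=28976; answer 28976
Step 3: W2 = 28976; r = 2; -6*(2)^2 - 8 = (-24) + (-8) = -32; answer -32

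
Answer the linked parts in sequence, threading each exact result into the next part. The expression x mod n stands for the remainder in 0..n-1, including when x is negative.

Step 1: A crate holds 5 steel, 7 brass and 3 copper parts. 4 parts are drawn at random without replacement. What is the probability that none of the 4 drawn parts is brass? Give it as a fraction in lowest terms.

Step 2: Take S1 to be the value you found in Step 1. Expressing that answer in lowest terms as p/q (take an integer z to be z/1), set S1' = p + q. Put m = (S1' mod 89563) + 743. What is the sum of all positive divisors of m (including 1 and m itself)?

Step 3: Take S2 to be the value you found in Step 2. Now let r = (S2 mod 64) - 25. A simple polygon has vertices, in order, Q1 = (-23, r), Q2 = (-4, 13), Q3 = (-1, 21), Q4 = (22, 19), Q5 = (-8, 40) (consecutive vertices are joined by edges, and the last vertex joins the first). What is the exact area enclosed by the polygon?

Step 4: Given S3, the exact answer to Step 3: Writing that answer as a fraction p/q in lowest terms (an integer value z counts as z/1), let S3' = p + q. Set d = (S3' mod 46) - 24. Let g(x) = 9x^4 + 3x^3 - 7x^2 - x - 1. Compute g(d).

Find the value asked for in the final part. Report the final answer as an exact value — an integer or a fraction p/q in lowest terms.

134903

Step 1: total draws C(15,4) = 1365; favorable C(8,4) = 70; P = 2/39; answer 2/39
Step 2: S1 = 2/39; threaded value p + q = 41; m = 784; 784 = 2^4 * 7^2; sigma = (1 + 2 + 4 + 8 + 16) * (1 + 7 + 49) = 31 * 57 = 1767; answer 1767
Step 3: S2 = 1767; r = 14; cross terms: (-23*13 - -4*14)=-243, (-4*21 - -1*13)=-71, (-1*19 - 22*21)=-481, (22*40 - -8*19)=1032, (-8*14 - -23*40)=808; twice the area = |1045| = 1045; area = 1045/2; answer 1045/2
Step 4: S3 = 1045/2; threaded value p + q = 1047; d = 11; 9*(11)^4 + 3*(11)^3 - 7*(11)^2 - 1*(11)^1 - 1 = (131769) + (3993) + (-847) + (-11) + (-1) = 134903; answer 134903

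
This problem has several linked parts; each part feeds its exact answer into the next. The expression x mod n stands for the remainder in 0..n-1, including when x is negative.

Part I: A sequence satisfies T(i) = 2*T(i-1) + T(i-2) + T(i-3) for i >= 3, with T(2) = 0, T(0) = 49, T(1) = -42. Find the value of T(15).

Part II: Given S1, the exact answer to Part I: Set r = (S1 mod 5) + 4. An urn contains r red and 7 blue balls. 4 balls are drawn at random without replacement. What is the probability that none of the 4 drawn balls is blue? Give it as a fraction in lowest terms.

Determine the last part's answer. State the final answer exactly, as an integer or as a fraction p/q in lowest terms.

Part I: T(3) = 2*(0) + 1*(-42) + 1*(49) = 7; iterating: T(3)=7, T(4)=-28, T(5)=-49, T(6)=-119, T(7)=-315, T(8)=-798, T(9)=-2030, T(10)=-5173, T(11)=-13174, T(12)=-33551, T(13)=-85449, T(14)=-217623, T(15)=-554246; answer -554246
Part II: S1 = -554246; r = 8; total draws C(15,4) = 1365; favorable C(8,4) = 70; P = 2/39; answer 2/39

2/39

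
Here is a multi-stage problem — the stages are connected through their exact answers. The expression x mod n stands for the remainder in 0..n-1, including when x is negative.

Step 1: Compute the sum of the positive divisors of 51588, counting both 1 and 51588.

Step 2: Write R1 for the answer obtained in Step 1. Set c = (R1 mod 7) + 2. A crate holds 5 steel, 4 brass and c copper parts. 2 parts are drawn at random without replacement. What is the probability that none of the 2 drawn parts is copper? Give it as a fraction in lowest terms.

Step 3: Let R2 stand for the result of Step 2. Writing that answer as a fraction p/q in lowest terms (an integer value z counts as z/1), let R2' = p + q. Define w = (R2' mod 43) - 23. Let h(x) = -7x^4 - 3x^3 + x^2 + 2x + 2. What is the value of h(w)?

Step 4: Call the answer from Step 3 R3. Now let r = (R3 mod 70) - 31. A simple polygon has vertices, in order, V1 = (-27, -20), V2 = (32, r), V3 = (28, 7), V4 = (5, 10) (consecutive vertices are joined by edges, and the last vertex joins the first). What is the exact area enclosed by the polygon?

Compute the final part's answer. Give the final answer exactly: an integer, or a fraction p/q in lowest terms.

557

Step 1: 51588 = 2^2 * 3^2 * 1433; sigma = (1 + 2 + 4) * (1 + 3 + 9) * (1 + 1433) = 7 * 13 * 1434 = 130494; answer 130494
Step 2: R1 = 130494; c = 2; total draws C(11,2) = 55; favorable C(9,2) = 36; P = 36/55; answer 36/55
Step 3: R2 = 36/55; threaded value p + q = 91; w = -18; -7*(-18)^4 - 3*(-18)^3 + 1*(-18)^2 + 2*(-18)^1 + 2 = (-734832) + (17496) + (324) + (-36) + (2) = -717046; answer -717046
Step 4: R3 = -717046; r = 3; cross terms: (-27*3 - 32*-20)=559, (32*7 - 28*3)=140, (28*10 - 5*7)=245, (5*-20 - -27*10)=170; twice the area = |1114| = 1114; area = 557; answer 557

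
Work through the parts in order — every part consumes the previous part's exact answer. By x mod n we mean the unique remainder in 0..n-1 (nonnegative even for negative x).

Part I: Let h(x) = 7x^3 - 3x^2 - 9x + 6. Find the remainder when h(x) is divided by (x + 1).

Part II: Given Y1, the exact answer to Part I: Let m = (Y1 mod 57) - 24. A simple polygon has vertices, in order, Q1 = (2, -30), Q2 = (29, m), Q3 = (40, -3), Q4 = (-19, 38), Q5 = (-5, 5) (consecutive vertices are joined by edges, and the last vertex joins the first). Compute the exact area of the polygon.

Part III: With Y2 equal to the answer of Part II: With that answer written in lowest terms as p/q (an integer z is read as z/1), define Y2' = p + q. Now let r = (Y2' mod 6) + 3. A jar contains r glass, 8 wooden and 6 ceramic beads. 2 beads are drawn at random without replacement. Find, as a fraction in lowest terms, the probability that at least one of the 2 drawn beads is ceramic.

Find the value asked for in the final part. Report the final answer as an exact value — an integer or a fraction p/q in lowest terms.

Part I: remainder = value at the root: 7*(-1)^3 - 3*(-1)^2 - 9*(-1)^1 + 6 = (-7) + (-3) + (9) + (6) = 5; answer 5
Part II: Y1 = 5; m = -19; cross terms: (2*-19 - 29*-30)=832, (29*-3 - 40*-19)=673, (40*38 - -19*-3)=1463, (-19*5 - -5*38)=95, (-5*-30 - 2*5)=140; twice the area = |3203| = 3203; area = 3203/2; answer 3203/2
Part III: Y2 = 3203/2; threaded value p + q = 3205; r = 4; total draws C(18,2) = 153; complement C(12,2) = 66; favorable 153 - 66 = 87; P = 29/51; answer 29/51

29/51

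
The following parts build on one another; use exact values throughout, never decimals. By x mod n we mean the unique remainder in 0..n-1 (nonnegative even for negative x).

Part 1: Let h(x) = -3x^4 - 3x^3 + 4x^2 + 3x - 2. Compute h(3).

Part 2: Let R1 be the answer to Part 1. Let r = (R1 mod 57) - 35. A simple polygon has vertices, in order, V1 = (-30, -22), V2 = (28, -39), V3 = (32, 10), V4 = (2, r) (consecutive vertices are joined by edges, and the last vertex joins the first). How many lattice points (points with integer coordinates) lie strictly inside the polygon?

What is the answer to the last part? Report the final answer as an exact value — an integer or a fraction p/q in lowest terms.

Part 1: -3*(3)^4 - 3*(3)^3 + 4*(3)^2 + 3*(3)^1 - 2 = (-243) + (-81) + (36) + (9) + (-2) = -281; answer -281
Part 2: R1 = -281; r = -31; cross terms: (-30*-39 - 28*-22)=1786, (28*10 - 32*-39)=1528, (32*-31 - 2*10)=-1012, (2*-22 - -30*-31)=-974; twice the area = |1328| = 1328; area = 664; boundary points = 1 + 1 + 1 + 1 = 4; strictly interior points = area - boundary/2 + 1 = 663; answer 663

663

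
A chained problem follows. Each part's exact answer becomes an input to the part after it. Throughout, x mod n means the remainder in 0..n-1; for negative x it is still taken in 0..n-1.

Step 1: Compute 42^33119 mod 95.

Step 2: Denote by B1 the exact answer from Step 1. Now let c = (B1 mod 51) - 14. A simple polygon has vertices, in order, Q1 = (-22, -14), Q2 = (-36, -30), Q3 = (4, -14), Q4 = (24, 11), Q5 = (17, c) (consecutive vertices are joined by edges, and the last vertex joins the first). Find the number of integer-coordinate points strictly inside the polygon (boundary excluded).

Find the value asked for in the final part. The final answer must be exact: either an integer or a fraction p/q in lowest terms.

Step 1: squarings mod 95: 42^1=42, 42^2=54, 42^4=66, 42^8=81, 42^16=6, 42^32=36, 42^64=61, 42^128=16, 42^256=66, 42^512=81, 42^1024=6, 42^2048=36, 42^4096=61, 42^8192=16, 42^16384=66, 42^32768=81; 42^33119 = 42^1 * 42^2 * 42^4 * 42^8 * 42^16 * 42^64 * 42^256 * 42^32768 = 43 (mod 95); answer 43
Step 2: B1 = 43; c = 29; cross terms: (-22*-30 - -36*-14)=156, (-36*-14 - 4*-30)=624, (4*11 - 24*-14)=380, (24*29 - 17*11)=509, (17*-14 - -22*29)=400; twice the area = |2069| = 2069; area = 2069/2; boundary points = 2 + 8 + 5 + 1 + 1 = 17; strictly interior points = area - boundary/2 + 1 = 1027; answer 1027

1027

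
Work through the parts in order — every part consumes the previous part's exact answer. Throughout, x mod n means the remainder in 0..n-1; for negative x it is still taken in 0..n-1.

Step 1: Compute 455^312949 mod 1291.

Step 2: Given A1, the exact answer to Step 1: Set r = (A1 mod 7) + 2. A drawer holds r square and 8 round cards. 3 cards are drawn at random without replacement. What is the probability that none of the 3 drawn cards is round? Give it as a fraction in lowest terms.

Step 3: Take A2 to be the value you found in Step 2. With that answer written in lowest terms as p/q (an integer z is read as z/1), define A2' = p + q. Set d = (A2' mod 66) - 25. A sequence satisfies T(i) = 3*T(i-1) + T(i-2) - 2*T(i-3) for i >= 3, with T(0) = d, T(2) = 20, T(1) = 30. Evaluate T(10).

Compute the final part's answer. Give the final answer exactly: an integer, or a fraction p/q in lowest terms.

Step 1: squarings mod 1291: 455^1=455, 455^2=465, 455^4=628, 455^8=629, 455^16=595, 455^32=291, 455^64=766, 455^128=642, 455^256=335, 455^512=1199, 455^1024=718, 455^2048=415, 455^4096=522, 455^8192=83, 455^16384=434, 455^32768=1161, 455^65536=117, 455^131072=779, 455^262144=71; 455^312949 = 455^1 * 455^4 * 455^16 * 455^32 * 455^64 * 455^512 * 455^1024 * 455^16384 * 455^32768 * 455^262144 = 1033 (mod 1291); answer 1033
Step 2: A1 = 1033; r = 6; total draws C(14,3) = 364; favorable C(6,3) = 20; P = 5/91; answer 5/91
Step 3: A2 = 5/91; threaded value p + q = 96; d = 5; T(3) = 3*(20) + 1*(30) - 2*(5) = 80; iterating: T(3)=80, T(4)=200, T(5)=640, T(6)=1960, T(7)=6120, T(8)=19040, T(9)=59320, T(10)=184760; answer 184760

184760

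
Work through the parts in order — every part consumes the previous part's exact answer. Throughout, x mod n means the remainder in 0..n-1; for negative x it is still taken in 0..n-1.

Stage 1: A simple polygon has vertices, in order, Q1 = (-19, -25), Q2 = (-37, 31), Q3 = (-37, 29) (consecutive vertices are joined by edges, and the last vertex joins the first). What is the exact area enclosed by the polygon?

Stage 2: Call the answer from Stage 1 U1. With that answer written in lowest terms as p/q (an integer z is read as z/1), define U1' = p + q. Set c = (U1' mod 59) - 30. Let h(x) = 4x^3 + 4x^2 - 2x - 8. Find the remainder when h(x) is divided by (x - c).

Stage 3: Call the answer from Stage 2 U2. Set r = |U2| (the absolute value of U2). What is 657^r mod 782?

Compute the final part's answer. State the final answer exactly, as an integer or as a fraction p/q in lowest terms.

Stage 1: cross terms: (-19*31 - -37*-25)=-1514, (-37*29 - -37*31)=74, (-37*-25 - -19*29)=1476; twice the area = |36| = 36; area = 18; answer 18
Stage 2: U1 = 18; threaded value p + q = 19; c = -11; remainder = value at the root: 4*(-11)^3 + 4*(-11)^2 - 2*(-11)^1 - 8 = (-5324) + (484) + (22) + (-8) = -4826; answer -4826
Stage 3: U2 = -4826; r = 4826; squarings mod 782: 657^1=657, 657^2=767, 657^4=225, 657^8=577, 657^16=579, 657^32=545, 657^64=647, 657^128=239, 657^256=35, 657^512=443, 657^1024=749, 657^2048=307, 657^4096=409; 657^4826 = 657^2 * 657^8 * 657^16 * 657^64 * 657^128 * 657^512 * 657^4096 = 117 (mod 782); answer 117

117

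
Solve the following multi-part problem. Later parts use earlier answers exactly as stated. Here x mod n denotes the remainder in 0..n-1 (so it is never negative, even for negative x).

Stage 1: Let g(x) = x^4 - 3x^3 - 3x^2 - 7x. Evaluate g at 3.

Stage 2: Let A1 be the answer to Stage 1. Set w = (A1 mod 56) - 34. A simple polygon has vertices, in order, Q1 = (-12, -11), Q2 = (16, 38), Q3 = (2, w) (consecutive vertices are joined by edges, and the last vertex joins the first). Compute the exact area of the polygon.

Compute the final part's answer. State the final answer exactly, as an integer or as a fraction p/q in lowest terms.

553

Stage 1: 1*(3)^4 - 3*(3)^3 - 3*(3)^2 - 7*(3)^1 = (81) + (-81) + (-27) + (-21) = -48; answer -48
Stage 2: A1 = -48; w = -26; cross terms: (-12*38 - 16*-11)=-280, (16*-26 - 2*38)=-492, (2*-11 - -12*-26)=-334; twice the area = |-1106| = 1106; area = 553; answer 553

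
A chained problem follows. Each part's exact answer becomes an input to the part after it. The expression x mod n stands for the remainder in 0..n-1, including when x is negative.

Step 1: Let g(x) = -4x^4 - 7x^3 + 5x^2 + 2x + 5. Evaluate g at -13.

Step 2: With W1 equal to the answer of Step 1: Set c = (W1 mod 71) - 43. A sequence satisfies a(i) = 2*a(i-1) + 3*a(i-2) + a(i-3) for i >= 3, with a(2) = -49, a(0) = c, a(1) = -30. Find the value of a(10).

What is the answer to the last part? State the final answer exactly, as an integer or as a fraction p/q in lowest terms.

Step 1: -4*(-13)^4 - 7*(-13)^3 + 5*(-13)^2 + 2*(-13)^1 + 5 = (-114244) + (15379) + (845) + (-26) + (5) = -98041; answer -98041
Step 2: W1 = -98041; c = -33; a(3) = 2*(-49) + 3*(-30) + 1*(-33) = -221; iterating: a(3)=-221, a(4)=-619, a(5)=-1950, a(6)=-5978, a(7)=-18425, a(8)=-56734, a(9)=-174721, a(10)=-538069; answer -538069

-538069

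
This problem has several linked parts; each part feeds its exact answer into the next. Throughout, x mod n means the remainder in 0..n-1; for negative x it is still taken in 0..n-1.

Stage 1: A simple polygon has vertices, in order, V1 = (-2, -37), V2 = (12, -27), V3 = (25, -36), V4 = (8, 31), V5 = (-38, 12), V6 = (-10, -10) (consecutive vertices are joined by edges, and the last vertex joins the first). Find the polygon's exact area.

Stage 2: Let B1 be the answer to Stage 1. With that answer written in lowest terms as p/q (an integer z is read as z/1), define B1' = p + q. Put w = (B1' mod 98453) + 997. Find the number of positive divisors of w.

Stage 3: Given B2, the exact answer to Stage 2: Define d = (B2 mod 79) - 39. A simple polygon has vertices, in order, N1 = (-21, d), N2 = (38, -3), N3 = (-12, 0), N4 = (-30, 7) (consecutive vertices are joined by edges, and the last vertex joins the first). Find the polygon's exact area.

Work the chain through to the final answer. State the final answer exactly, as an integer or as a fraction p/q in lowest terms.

Stage 1: cross terms: (-2*-27 - 12*-37)=498, (12*-36 - 25*-27)=243, (25*31 - 8*-36)=1063, (8*12 - -38*31)=1274, (-38*-10 - -10*12)=500, (-10*-37 - -2*-10)=350; twice the area = |3928| = 3928; area = 1964; answer 1964
Stage 2: B1 = 1964; threaded value p + q = 1965; w = 2962; 2962 = 2 * 1481; number of divisors = (1+1) * (1+1) = 4; answer 4
Stage 3: B2 = 4; d = -35; cross terms: (-21*-3 - 38*-35)=1393, (38*0 - -12*-3)=-36, (-12*7 - -30*0)=-84, (-30*-35 - -21*7)=1197; twice the area = |2470| = 2470; area = 1235; answer 1235

1235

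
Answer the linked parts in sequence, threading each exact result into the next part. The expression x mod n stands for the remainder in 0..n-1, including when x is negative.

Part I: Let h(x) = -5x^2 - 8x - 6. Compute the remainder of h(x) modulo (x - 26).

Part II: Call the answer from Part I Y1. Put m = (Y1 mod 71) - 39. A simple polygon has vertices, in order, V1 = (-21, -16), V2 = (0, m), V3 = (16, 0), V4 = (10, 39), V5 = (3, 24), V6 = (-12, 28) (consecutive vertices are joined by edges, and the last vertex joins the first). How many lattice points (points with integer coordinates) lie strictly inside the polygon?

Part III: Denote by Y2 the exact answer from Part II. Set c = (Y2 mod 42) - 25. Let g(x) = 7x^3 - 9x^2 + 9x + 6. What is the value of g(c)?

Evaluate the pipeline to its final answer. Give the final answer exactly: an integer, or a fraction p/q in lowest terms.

Part I: remainder = value at the root: -5*(26)^2 - 8*(26)^1 - 6 = (-3380) + (-208) + (-6) = -3594; answer -3594
Part II: Y1 = -3594; m = -12; cross terms: (-21*-12 - 0*-16)=252, (0*0 - 16*-12)=192, (16*39 - 10*0)=624, (10*24 - 3*39)=123, (3*28 - -12*24)=372, (-12*-16 - -21*28)=780; twice the area = |2343| = 2343; area = 2343/2; boundary points = 1 + 4 + 3 + 1 + 1 + 1 = 11; strictly interior points = area - boundary/2 + 1 = 1167; answer 1167
Part III: Y2 = 1167; c = 8; 7*(8)^3 - 9*(8)^2 + 9*(8)^1 + 6 = (3584) + (-576) + (72) + (6) = 3086; answer 3086

3086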